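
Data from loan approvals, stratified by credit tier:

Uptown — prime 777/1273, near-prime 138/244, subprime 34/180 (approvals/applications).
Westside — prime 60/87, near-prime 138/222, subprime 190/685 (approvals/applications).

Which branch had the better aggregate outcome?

Prime: Uptown 777/1273 = 61.0%, Westside 60/87 = 69.0% → Westside
Near-prime: Uptown 138/244 = 56.6%, Westside 138/222 = 62.2% → Westside
Subprime: Uptown 34/180 = 18.9%, Westside 190/685 = 27.7% → Westside
Overall: Uptown 949/1697 = 55.9%, Westside 388/994 = 39.0% → Uptown
(Westside wins every credit group but Uptown wins overall — Westside's applications skew toward the low-rate subprime group.)

Uptown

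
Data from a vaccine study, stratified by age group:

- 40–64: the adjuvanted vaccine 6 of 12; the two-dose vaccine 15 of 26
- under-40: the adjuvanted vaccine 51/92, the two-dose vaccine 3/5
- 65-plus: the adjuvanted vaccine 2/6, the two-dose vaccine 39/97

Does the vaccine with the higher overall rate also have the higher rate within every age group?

No

40–64: the adjuvanted vaccine 6/12 = 50.0%, the two-dose vaccine 15/26 = 57.7% → the two-dose vaccine
Under-40: the adjuvanted vaccine 51/92 = 55.4%, the two-dose vaccine 3/5 = 60.0% → the two-dose vaccine
65-plus: the adjuvanted vaccine 2/6 = 33.3%, the two-dose vaccine 39/97 = 40.2% → the two-dose vaccine
Overall: the adjuvanted vaccine 59/110 = 53.6%, the two-dose vaccine 57/128 = 44.5% → the adjuvanted vaccine
The two-dose vaccine wins each age group but the adjuvanted vaccine wins overall — the comparison reverses. The two-dose vaccine's recipients skew toward 65-plus, which has a lower base rate.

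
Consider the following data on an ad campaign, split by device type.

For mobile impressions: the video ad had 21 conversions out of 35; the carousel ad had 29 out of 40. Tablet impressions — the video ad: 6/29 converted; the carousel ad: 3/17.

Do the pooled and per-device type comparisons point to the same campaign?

Mobile: the video ad 21/35 = 60.0%, the carousel ad 29/40 = 72.5% → the carousel ad
Tablet: the video ad 6/29 = 20.7%, the carousel ad 3/17 = 17.6% → the video ad
Overall: the video ad 27/64 = 42.2%, the carousel ad 32/57 = 56.1% → the carousel ad
Neither sweeps: the video ad wins 1 of 2 groups, the carousel ad wins 1. The carousel ad wins overall but not every group — no Simpson reversal.

No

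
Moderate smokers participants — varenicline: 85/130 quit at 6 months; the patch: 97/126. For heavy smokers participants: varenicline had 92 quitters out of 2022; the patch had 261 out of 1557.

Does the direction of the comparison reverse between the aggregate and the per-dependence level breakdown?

Moderate smokers: varenicline 85/130 = 65.4%, the patch 97/126 = 77.0% → the patch
Heavy smokers: varenicline 92/2022 = 4.5%, the patch 261/1557 = 16.8% → the patch
Overall: varenicline 177/2152 = 8.2%, the patch 358/1683 = 21.3% → the patch
The patch wins overall and in every dependence group — no reversal.

No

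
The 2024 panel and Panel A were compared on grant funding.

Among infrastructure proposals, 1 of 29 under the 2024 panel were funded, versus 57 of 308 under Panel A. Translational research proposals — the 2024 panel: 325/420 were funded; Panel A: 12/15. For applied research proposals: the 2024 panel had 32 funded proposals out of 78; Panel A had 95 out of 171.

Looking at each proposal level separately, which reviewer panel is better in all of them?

Infrastructure: the 2024 panel 1/29 = 3.4%, Panel A 57/308 = 18.5% → Panel A
Translational research: the 2024 panel 325/420 = 77.4%, Panel A 12/15 = 80.0% → Panel A
Applied research: the 2024 panel 32/78 = 41.0%, Panel A 95/171 = 55.6% → Panel A
Panel A has the higher rate in all 3 groups.

Panel A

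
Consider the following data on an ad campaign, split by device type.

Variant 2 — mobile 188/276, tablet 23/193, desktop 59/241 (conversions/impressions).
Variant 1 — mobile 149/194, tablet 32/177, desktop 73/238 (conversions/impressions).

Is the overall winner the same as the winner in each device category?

Yes

Mobile: Variant 2 188/276 = 68.1%, Variant 1 149/194 = 76.8% → Variant 1
Tablet: Variant 2 23/193 = 11.9%, Variant 1 32/177 = 18.1% → Variant 1
Desktop: Variant 2 59/241 = 24.5%, Variant 1 73/238 = 30.7% → Variant 1
Overall: Variant 2 270/710 = 38.0%, Variant 1 254/609 = 41.7% → Variant 1
Variant 1 wins overall and in every device group — no reversal.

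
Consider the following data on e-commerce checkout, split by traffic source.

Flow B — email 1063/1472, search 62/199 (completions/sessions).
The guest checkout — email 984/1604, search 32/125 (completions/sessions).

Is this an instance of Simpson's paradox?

Email: Flow B 1063/1472 = 72.2%, the guest checkout 984/1604 = 61.3% → Flow B
Search: Flow B 62/199 = 31.2%, the guest checkout 32/125 = 25.6% → Flow B
Overall: Flow B 1125/1671 = 67.3%, the guest checkout 1016/1729 = 58.8% → Flow B
Flow B wins overall and in every traffic group — no reversal.

No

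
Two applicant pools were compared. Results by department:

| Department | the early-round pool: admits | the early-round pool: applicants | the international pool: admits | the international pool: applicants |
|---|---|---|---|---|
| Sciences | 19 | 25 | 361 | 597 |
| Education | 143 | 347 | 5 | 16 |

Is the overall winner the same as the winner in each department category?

Sciences: the early-round pool 19/25 = 76.0%, the international pool 361/597 = 60.5% → the early-round pool
Education: the early-round pool 143/347 = 41.2%, the international pool 5/16 = 31.2% → the early-round pool
Overall: the early-round pool 162/372 = 43.5%, the international pool 366/613 = 59.7% → the international pool
The early-round pool wins each department group but the international pool wins overall — the comparison reverses. The early-round pool's applicants skew toward Education, which has a lower base rate.

No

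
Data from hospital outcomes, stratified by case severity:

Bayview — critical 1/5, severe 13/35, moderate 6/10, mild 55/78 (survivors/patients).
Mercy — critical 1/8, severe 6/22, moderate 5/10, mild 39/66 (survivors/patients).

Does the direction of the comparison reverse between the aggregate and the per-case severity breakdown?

No

Critical: Bayview 1/5 = 20.0%, Mercy 1/8 = 12.5% → Bayview
Severe: Bayview 13/35 = 37.1%, Mercy 6/22 = 27.3% → Bayview
Moderate: Bayview 6/10 = 60.0%, Mercy 5/10 = 50.0% → Bayview
Mild: Bayview 55/78 = 70.5%, Mercy 39/66 = 59.1% → Bayview
Overall: Bayview 75/128 = 58.6%, Mercy 51/106 = 48.1% → Bayview
Bayview wins overall and in every case group — no reversal.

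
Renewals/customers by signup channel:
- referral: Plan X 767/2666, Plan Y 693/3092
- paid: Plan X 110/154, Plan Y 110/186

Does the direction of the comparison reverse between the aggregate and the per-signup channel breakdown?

No

Referral: Plan X 767/2666 = 28.8%, Plan Y 693/3092 = 22.4% → Plan X
Paid: Plan X 110/154 = 71.4%, Plan Y 110/186 = 59.1% → Plan X
Overall: Plan X 877/2820 = 31.1%, Plan Y 803/3278 = 24.5% → Plan X
Plan X wins overall and in every signup group — no reversal.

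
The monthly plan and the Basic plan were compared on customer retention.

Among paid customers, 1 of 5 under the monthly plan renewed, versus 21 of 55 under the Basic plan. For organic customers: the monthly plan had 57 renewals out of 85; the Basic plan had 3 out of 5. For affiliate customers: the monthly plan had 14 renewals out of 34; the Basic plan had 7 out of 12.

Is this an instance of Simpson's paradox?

Paid: the monthly plan 1/5 = 20.0%, the Basic plan 21/55 = 38.2% → the Basic plan
Organic: the monthly plan 57/85 = 67.1%, the Basic plan 3/5 = 60.0% → the monthly plan
Affiliate: the monthly plan 14/34 = 41.2%, the Basic plan 7/12 = 58.3% → the Basic plan
Overall: the monthly plan 72/124 = 58.1%, the Basic plan 31/72 = 43.1% → the monthly plan
Neither sweeps: the monthly plan wins 1 of 3 groups, the Basic plan wins 2. The monthly plan wins overall but not every group — no Simpson reversal.

No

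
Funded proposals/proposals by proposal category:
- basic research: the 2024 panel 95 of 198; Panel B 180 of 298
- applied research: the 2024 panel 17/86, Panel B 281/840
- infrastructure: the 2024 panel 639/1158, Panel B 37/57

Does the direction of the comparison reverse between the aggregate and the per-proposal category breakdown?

Yes

Basic research: the 2024 panel 95/198 = 48.0%, Panel B 180/298 = 60.4% → Panel B
Applied research: the 2024 panel 17/86 = 19.8%, Panel B 281/840 = 33.5% → Panel B
Infrastructure: the 2024 panel 639/1158 = 55.2%, Panel B 37/57 = 64.9% → Panel B
Overall: the 2024 panel 751/1442 = 52.1%, Panel B 498/1195 = 41.7% → the 2024 panel
Panel B wins each proposal group but the 2024 panel wins overall — the comparison reverses. Panel B's proposals skew toward applied research, which has a lower base rate.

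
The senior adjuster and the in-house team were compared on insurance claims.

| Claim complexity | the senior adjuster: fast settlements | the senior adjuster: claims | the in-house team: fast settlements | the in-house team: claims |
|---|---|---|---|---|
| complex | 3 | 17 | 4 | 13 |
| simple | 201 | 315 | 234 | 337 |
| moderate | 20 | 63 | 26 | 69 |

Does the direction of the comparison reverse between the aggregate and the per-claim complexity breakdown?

Complex: the senior adjuster 3/17 = 17.6%, the in-house team 4/13 = 30.8% → the in-house team
Simple: the senior adjuster 201/315 = 63.8%, the in-house team 234/337 = 69.4% → the in-house team
Moderate: the senior adjuster 20/63 = 31.7%, the in-house team 26/69 = 37.7% → the in-house team
Overall: the senior adjuster 224/395 = 56.7%, the in-house team 264/419 = 63.0% → the in-house team
The in-house team wins overall and in every claim group — no reversal.

No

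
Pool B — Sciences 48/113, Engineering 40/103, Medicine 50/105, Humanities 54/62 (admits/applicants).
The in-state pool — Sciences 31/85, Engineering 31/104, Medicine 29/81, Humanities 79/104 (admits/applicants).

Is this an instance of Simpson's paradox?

No

Sciences: Pool B 48/113 = 42.5%, the in-state pool 31/85 = 36.5% → Pool B
Engineering: Pool B 40/103 = 38.8%, the in-state pool 31/104 = 29.8% → Pool B
Medicine: Pool B 50/105 = 47.6%, the in-state pool 29/81 = 35.8% → Pool B
Humanities: Pool B 54/62 = 87.1%, the in-state pool 79/104 = 76.0% → Pool B
Overall: Pool B 192/383 = 50.1%, the in-state pool 170/374 = 45.5% → Pool B
Pool B wins overall and in every department group — no reversal.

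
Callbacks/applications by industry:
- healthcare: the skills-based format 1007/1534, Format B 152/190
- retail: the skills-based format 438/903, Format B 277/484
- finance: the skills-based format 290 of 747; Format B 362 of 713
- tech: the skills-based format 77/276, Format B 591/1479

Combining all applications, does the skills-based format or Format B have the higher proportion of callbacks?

the skills-based format

Healthcare: the skills-based format 1007/1534 = 65.6%, Format B 152/190 = 80.0% → Format B
Retail: the skills-based format 438/903 = 48.5%, Format B 277/484 = 57.2% → Format B
Finance: the skills-based format 290/747 = 38.8%, Format B 362/713 = 50.8% → Format B
Tech: the skills-based format 77/276 = 27.9%, Format B 591/1479 = 40.0% → Format B
Overall: the skills-based format 1812/3460 = 52.4%, Format B 1382/2866 = 48.2% → the skills-based format
(Format B wins every industry group but the skills-based format wins overall — Format B's applications skew toward the low-rate tech group.)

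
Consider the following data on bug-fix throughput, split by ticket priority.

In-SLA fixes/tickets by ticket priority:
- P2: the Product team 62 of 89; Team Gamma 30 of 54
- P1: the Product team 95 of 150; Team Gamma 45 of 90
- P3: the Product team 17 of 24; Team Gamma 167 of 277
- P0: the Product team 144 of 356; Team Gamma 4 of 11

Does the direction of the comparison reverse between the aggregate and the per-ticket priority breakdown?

P2: the Product team 62/89 = 69.7%, Team Gamma 30/54 = 55.6% → the Product team
P1: the Product team 95/150 = 63.3%, Team Gamma 45/90 = 50.0% → the Product team
P3: the Product team 17/24 = 70.8%, Team Gamma 167/277 = 60.3% → the Product team
P0: the Product team 144/356 = 40.4%, Team Gamma 4/11 = 36.4% → the Product team
Overall: the Product team 318/619 = 51.4%, Team Gamma 246/432 = 56.9% → Team Gamma
The Product team wins each ticket group but Team Gamma wins overall — the comparison reverses. The Product team's tickets skew toward P0, which has a lower base rate.

Yes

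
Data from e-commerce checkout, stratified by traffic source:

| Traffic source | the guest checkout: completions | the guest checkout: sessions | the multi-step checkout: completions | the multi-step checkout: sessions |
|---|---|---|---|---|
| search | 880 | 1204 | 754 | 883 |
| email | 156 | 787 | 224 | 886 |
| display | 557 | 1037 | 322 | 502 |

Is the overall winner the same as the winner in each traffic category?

Yes

Search: the guest checkout 880/1204 = 73.1%, the multi-step checkout 754/883 = 85.4% → the multi-step checkout
Email: the guest checkout 156/787 = 19.8%, the multi-step checkout 224/886 = 25.3% → the multi-step checkout
Display: the guest checkout 557/1037 = 53.7%, the multi-step checkout 322/502 = 64.1% → the multi-step checkout
Overall: the guest checkout 1593/3028 = 52.6%, the multi-step checkout 1300/2271 = 57.2% → the multi-step checkout
The multi-step checkout wins overall and in every traffic group — no reversal.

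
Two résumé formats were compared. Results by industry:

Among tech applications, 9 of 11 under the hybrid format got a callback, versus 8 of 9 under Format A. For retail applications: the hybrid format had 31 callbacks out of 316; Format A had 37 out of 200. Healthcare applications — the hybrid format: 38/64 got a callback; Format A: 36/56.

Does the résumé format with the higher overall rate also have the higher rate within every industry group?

Yes

Tech: the hybrid format 9/11 = 81.8%, Format A 8/9 = 88.9% → Format A
Retail: the hybrid format 31/316 = 9.8%, Format A 37/200 = 18.5% → Format A
Healthcare: the hybrid format 38/64 = 59.4%, Format A 36/56 = 64.3% → Format A
Overall: the hybrid format 78/391 = 19.9%, Format A 81/265 = 30.6% → Format A
Format A wins overall and in every industry group — no reversal.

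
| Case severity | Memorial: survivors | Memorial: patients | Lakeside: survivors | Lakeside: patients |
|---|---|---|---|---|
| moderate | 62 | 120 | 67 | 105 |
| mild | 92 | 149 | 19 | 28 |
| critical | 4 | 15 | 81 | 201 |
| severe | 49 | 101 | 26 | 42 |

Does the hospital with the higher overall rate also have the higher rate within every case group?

Moderate: Memorial 62/120 = 51.7%, Lakeside 67/105 = 63.8% → Lakeside
Mild: Memorial 92/149 = 61.7%, Lakeside 19/28 = 67.9% → Lakeside
Critical: Memorial 4/15 = 26.7%, Lakeside 81/201 = 40.3% → Lakeside
Severe: Memorial 49/101 = 48.5%, Lakeside 26/42 = 61.9% → Lakeside
Overall: Memorial 207/385 = 53.8%, Lakeside 193/376 = 51.3% → Memorial
Lakeside wins each case group but Memorial wins overall — the comparison reverses. Lakeside's patients skew toward critical, which has a lower base rate.

No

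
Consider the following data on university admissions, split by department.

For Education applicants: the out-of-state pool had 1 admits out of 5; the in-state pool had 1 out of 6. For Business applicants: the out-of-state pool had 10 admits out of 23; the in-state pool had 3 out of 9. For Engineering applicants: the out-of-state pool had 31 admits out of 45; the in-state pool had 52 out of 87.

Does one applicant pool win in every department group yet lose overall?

Education: the out-of-state pool 1/5 = 20.0%, the in-state pool 1/6 = 16.7% → the out-of-state pool
Business: the out-of-state pool 10/23 = 43.5%, the in-state pool 3/9 = 33.3% → the out-of-state pool
Engineering: the out-of-state pool 31/45 = 68.9%, the in-state pool 52/87 = 59.8% → the out-of-state pool
Overall: the out-of-state pool 42/73 = 57.5%, the in-state pool 56/102 = 54.9% → the out-of-state pool
The out-of-state pool wins overall and in every department group — no reversal.

No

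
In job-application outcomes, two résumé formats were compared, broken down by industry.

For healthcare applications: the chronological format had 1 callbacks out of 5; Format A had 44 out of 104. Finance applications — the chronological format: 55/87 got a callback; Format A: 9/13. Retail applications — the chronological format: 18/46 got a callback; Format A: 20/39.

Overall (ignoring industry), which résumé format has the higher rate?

the chronological format

Healthcare: the chronological format 1/5 = 20.0%, Format A 44/104 = 42.3% → Format A
Finance: the chronological format 55/87 = 63.2%, Format A 9/13 = 69.2% → Format A
Retail: the chronological format 18/46 = 39.1%, Format A 20/39 = 51.3% → Format A
Overall: the chronological format 74/138 = 53.6%, Format A 73/156 = 46.8% → the chronological format
(Format A wins every industry group but the chronological format wins overall — Format A's applications skew toward the low-rate healthcare group.)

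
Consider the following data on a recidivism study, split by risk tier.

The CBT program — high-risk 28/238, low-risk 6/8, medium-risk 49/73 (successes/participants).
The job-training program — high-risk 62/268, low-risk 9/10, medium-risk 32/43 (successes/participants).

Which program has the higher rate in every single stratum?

High-risk: the CBT program 28/238 = 11.8%, the job-training program 62/268 = 23.1% → the job-training program
Low-risk: the CBT program 6/8 = 75.0%, the job-training program 9/10 = 90.0% → the job-training program
Medium-risk: the CBT program 49/73 = 67.1%, the job-training program 32/43 = 74.4% → the job-training program
The job-training program has the higher rate in all 3 groups.

the job-training program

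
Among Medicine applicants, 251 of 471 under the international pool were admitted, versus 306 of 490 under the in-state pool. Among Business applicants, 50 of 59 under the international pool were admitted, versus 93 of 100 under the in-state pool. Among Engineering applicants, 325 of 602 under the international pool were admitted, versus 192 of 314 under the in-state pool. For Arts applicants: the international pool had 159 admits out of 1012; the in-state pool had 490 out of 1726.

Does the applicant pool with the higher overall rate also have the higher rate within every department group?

Yes

Medicine: the international pool 251/471 = 53.3%, the in-state pool 306/490 = 62.4% → the in-state pool
Business: the international pool 50/59 = 84.7%, the in-state pool 93/100 = 93.0% → the in-state pool
Engineering: the international pool 325/602 = 54.0%, the in-state pool 192/314 = 61.1% → the in-state pool
Arts: the international pool 159/1012 = 15.7%, the in-state pool 490/1726 = 28.4% → the in-state pool
Overall: the international pool 785/2144 = 36.6%, the in-state pool 1081/2630 = 41.1% → the in-state pool
The in-state pool wins overall and in every department group — no reversal.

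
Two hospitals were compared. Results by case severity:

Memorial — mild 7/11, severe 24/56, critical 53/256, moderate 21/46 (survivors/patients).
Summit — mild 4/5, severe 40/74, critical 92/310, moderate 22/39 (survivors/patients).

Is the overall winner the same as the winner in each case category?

Yes

Mild: Memorial 7/11 = 63.6%, Summit 4/5 = 80.0% → Summit
Severe: Memorial 24/56 = 42.9%, Summit 40/74 = 54.1% → Summit
Critical: Memorial 53/256 = 20.7%, Summit 92/310 = 29.7% → Summit
Moderate: Memorial 21/46 = 45.7%, Summit 22/39 = 56.4% → Summit
Overall: Memorial 105/369 = 28.5%, Summit 158/428 = 36.9% → Summit
Summit wins overall and in every case group — no reversal.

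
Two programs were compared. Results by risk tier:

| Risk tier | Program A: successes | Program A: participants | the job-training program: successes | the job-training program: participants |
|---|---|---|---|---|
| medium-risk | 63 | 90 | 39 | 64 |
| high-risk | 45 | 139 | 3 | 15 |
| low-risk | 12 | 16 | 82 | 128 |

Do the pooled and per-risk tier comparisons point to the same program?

Medium-risk: Program A 63/90 = 70.0%, the job-training program 39/64 = 60.9% → Program A
High-risk: Program A 45/139 = 32.4%, the job-training program 3/15 = 20.0% → Program A
Low-risk: Program A 12/16 = 75.0%, the job-training program 82/128 = 64.1% → Program A
Overall: Program A 120/245 = 49.0%, the job-training program 124/207 = 59.9% → the job-training program
Program A wins each risk group but the job-training program wins overall — the comparison reverses. Program A's participants skew toward high-risk, which has a lower base rate.

No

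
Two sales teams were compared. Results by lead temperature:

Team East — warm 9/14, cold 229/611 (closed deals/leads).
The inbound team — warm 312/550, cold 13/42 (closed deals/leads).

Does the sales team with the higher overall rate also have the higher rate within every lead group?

Warm: Team East 9/14 = 64.3%, the inbound team 312/550 = 56.7% → Team East
Cold: Team East 229/611 = 37.5%, the inbound team 13/42 = 31.0% → Team East
Overall: Team East 238/625 = 38.1%, the inbound team 325/592 = 54.9% → the inbound team
Team East wins each lead group but the inbound team wins overall — the comparison reverses. Team East's leads skew toward cold, which has a lower base rate.

No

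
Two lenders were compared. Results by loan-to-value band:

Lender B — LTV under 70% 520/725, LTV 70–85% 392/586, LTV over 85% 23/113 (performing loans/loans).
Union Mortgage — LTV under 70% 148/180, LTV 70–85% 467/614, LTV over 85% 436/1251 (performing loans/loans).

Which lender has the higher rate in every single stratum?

LTV under 70%: Lender B 520/725 = 71.7%, Union Mortgage 148/180 = 82.2% → Union Mortgage
LTV 70–85%: Lender B 392/586 = 66.9%, Union Mortgage 467/614 = 76.1% → Union Mortgage
LTV over 85%: Lender B 23/113 = 20.4%, Union Mortgage 436/1251 = 34.9% → Union Mortgage
Union Mortgage has the higher rate in all 3 groups.

Union Mortgage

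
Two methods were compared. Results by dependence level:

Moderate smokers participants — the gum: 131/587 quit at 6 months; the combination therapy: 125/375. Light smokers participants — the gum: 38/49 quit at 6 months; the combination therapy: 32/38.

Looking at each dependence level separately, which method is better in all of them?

Moderate smokers: the gum 131/587 = 22.3%, the combination therapy 125/375 = 33.3% → the combination therapy
Light smokers: the gum 38/49 = 77.6%, the combination therapy 32/38 = 84.2% → the combination therapy
The combination therapy has the higher rate in both groups.

the combination therapy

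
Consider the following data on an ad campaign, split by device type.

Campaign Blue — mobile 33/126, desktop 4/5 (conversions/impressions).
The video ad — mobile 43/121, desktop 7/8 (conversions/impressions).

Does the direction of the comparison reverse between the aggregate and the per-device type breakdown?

No

Mobile: Campaign Blue 33/126 = 26.2%, the video ad 43/121 = 35.5% → the video ad
Desktop: Campaign Blue 4/5 = 80.0%, the video ad 7/8 = 87.5% → the video ad
Overall: Campaign Blue 37/131 = 28.2%, the video ad 50/129 = 38.8% → the video ad
The video ad wins overall and in every device group — no reversal.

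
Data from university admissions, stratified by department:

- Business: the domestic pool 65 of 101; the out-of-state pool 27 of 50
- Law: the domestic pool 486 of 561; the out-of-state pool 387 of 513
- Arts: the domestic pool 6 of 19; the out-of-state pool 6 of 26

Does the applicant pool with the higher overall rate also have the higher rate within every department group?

Business: the domestic pool 65/101 = 64.4%, the out-of-state pool 27/50 = 54.0% → the domestic pool
Law: the domestic pool 486/561 = 86.6%, the out-of-state pool 387/513 = 75.4% → the domestic pool
Arts: the domestic pool 6/19 = 31.6%, the out-of-state pool 6/26 = 23.1% → the domestic pool
Overall: the domestic pool 557/681 = 81.8%, the out-of-state pool 420/589 = 71.3% → the domestic pool
The domestic pool wins overall and in every department group — no reversal.

Yes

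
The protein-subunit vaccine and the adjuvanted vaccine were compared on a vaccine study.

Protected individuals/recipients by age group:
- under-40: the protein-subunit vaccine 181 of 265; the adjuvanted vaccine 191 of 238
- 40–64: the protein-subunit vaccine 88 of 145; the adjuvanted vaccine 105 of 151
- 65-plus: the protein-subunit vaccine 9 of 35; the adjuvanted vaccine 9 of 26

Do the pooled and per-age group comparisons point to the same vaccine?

Yes

Under-40: the protein-subunit vaccine 181/265 = 68.3%, the adjuvanted vaccine 191/238 = 80.3% → the adjuvanted vaccine
40–64: the protein-subunit vaccine 88/145 = 60.7%, the adjuvanted vaccine 105/151 = 69.5% → the adjuvanted vaccine
65-plus: the protein-subunit vaccine 9/35 = 25.7%, the adjuvanted vaccine 9/26 = 34.6% → the adjuvanted vaccine
Overall: the protein-subunit vaccine 278/445 = 62.5%, the adjuvanted vaccine 305/415 = 73.5% → the adjuvanted vaccine
The adjuvanted vaccine wins overall and in every age group — no reversal.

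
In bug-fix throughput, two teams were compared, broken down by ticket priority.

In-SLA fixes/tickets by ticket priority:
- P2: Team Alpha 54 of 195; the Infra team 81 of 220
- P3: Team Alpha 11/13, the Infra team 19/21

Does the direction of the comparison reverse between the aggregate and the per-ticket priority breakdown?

No

P2: Team Alpha 54/195 = 27.7%, the Infra team 81/220 = 36.8% → the Infra team
P3: Team Alpha 11/13 = 84.6%, the Infra team 19/21 = 90.5% → the Infra team
Overall: Team Alpha 65/208 = 31.2%, the Infra team 100/241 = 41.5% → the Infra team
The Infra team wins overall and in every ticket group — no reversal.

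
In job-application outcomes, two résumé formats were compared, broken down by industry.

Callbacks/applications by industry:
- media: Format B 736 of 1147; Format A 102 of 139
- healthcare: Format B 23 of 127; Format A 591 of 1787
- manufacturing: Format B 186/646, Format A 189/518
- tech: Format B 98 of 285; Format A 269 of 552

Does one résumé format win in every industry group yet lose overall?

Media: Format B 736/1147 = 64.2%, Format A 102/139 = 73.4% → Format A
Healthcare: Format B 23/127 = 18.1%, Format A 591/1787 = 33.1% → Format A
Manufacturing: Format B 186/646 = 28.8%, Format A 189/518 = 36.5% → Format A
Tech: Format B 98/285 = 34.4%, Format A 269/552 = 48.7% → Format A
Overall: Format B 1043/2205 = 47.3%, Format A 1151/2996 = 38.4% → Format B
Format A wins each industry group but Format B wins overall — the comparison reverses. Format A's applications skew toward healthcare, which has a lower base rate.

Yes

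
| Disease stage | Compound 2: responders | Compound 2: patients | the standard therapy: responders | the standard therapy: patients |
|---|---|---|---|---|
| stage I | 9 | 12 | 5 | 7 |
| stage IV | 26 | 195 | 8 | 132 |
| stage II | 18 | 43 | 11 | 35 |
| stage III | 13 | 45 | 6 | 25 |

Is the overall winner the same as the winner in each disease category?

Yes

Stage I: Compound 2 9/12 = 75.0%, the standard therapy 5/7 = 71.4% → Compound 2
Stage IV: Compound 2 26/195 = 13.3%, the standard therapy 8/132 = 6.1% → Compound 2
Stage II: Compound 2 18/43 = 41.9%, the standard therapy 11/35 = 31.4% → Compound 2
Stage III: Compound 2 13/45 = 28.9%, the standard therapy 6/25 = 24.0% → Compound 2
Overall: Compound 2 66/295 = 22.4%, the standard therapy 30/199 = 15.1% → Compound 2
Compound 2 wins overall and in every disease group — no reversal.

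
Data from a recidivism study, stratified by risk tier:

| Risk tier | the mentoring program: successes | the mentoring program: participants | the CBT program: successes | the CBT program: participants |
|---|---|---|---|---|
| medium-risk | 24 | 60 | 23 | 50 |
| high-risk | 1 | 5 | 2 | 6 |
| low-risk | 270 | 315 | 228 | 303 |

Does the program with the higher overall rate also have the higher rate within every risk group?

Medium-risk: the mentoring program 24/60 = 40.0%, the CBT program 23/50 = 46.0% → the CBT program
High-risk: the mentoring program 1/5 = 20.0%, the CBT program 2/6 = 33.3% → the CBT program
Low-risk: the mentoring program 270/315 = 85.7%, the CBT program 228/303 = 75.2% → the mentoring program
Overall: the mentoring program 295/380 = 77.6%, the CBT program 253/359 = 70.5% → the mentoring program
Neither sweeps: the mentoring program wins 1 of 3 groups, the CBT program wins 2. The mentoring program wins overall but not every group — no Simpson reversal.

No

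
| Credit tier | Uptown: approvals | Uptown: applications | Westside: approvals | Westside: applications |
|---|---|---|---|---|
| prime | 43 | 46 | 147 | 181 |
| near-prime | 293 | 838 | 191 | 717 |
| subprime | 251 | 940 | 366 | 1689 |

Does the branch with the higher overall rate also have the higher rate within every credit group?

Prime: Uptown 43/46 = 93.5%, Westside 147/181 = 81.2% → Uptown
Near-prime: Uptown 293/838 = 35.0%, Westside 191/717 = 26.6% → Uptown
Subprime: Uptown 251/940 = 26.7%, Westside 366/1689 = 21.7% → Uptown
Overall: Uptown 587/1824 = 32.2%, Westside 704/2587 = 27.2% → Uptown
Uptown wins overall and in every credit group — no reversal.

Yes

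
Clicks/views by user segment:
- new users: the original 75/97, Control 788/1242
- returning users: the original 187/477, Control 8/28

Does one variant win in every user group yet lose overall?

New users: the original 75/97 = 77.3%, Control 788/1242 = 63.4% → the original
Returning users: the original 187/477 = 39.2%, Control 8/28 = 28.6% → the original
Overall: the original 262/574 = 45.6%, Control 796/1270 = 62.7% → Control
The original wins each user group but Control wins overall — the comparison reverses. The original's views skew toward returning users, which has a lower base rate.

Yes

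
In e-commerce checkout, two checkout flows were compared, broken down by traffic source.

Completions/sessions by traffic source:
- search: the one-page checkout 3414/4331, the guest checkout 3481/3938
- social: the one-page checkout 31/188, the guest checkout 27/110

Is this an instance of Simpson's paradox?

Search: the one-page checkout 3414/4331 = 78.8%, the guest checkout 3481/3938 = 88.4% → the guest checkout
Social: the one-page checkout 31/188 = 16.5%, the guest checkout 27/110 = 24.5% → the guest checkout
Overall: the one-page checkout 3445/4519 = 76.2%, the guest checkout 3508/4048 = 86.7% → the guest checkout
The guest checkout wins overall and in every traffic group — no reversal.

No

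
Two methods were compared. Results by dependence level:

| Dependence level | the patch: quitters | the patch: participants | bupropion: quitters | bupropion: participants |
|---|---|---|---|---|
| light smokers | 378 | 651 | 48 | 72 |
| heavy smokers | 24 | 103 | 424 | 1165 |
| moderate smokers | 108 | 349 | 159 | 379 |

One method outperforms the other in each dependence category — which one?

bupropion

Light smokers: the patch 378/651 = 58.1%, bupropion 48/72 = 66.7% → bupropion
Heavy smokers: the patch 24/103 = 23.3%, bupropion 424/1165 = 36.4% → bupropion
Moderate smokers: the patch 108/349 = 30.9%, bupropion 159/379 = 42.0% → bupropion
Bupropion has the higher rate in all 3 groups.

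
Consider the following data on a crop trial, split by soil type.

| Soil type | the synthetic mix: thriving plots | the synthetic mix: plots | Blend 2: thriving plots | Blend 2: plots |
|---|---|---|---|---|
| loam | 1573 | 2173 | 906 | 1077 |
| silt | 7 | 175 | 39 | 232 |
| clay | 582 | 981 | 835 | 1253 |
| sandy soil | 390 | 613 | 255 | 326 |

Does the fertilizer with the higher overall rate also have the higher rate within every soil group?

Loam: the synthetic mix 1573/2173 = 72.4%, Blend 2 906/1077 = 84.1% → Blend 2
Silt: the synthetic mix 7/175 = 4.0%, Blend 2 39/232 = 16.8% → Blend 2
Clay: the synthetic mix 582/981 = 59.3%, Blend 2 835/1253 = 66.6% → Blend 2
Sandy soil: the synthetic mix 390/613 = 63.6%, Blend 2 255/326 = 78.2% → Blend 2
Overall: the synthetic mix 2552/3942 = 64.7%, Blend 2 2035/2888 = 70.5% → Blend 2
Blend 2 wins overall and in every soil group — no reversal.

Yes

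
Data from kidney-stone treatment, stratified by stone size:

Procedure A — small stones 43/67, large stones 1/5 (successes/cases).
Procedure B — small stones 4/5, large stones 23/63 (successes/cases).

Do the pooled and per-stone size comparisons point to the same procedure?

Small stones: Procedure A 43/67 = 64.2%, Procedure B 4/5 = 80.0% → Procedure B
Large stones: Procedure A 1/5 = 20.0%, Procedure B 23/63 = 36.5% → Procedure B
Overall: Procedure A 44/72 = 61.1%, Procedure B 27/68 = 39.7% → Procedure A
Procedure B wins each stone group but Procedure A wins overall — the comparison reverses. Procedure B's cases skew toward large stones, which has a lower base rate.

No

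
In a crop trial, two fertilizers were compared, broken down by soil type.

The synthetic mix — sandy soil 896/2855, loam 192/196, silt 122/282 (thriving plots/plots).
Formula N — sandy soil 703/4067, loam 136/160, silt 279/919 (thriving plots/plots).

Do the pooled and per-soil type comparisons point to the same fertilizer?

Yes

Sandy soil: the synthetic mix 896/2855 = 31.4%, Formula N 703/4067 = 17.3% → the synthetic mix
Loam: the synthetic mix 192/196 = 98.0%, Formula N 136/160 = 85.0% → the synthetic mix
Silt: the synthetic mix 122/282 = 43.3%, Formula N 279/919 = 30.4% → the synthetic mix
Overall: the synthetic mix 1210/3333 = 36.3%, Formula N 1118/5146 = 21.7% → the synthetic mix
The synthetic mix wins overall and in every soil group — no reversal.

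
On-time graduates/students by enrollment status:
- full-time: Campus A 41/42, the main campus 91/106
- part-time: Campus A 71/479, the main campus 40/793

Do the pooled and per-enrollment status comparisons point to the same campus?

Full-time: Campus A 41/42 = 97.6%, the main campus 91/106 = 85.8% → Campus A
Part-time: Campus A 71/479 = 14.8%, the main campus 40/793 = 5.0% → Campus A
Overall: Campus A 112/521 = 21.5%, the main campus 131/899 = 14.6% → Campus A
Campus A wins overall and in every enrollment group — no reversal.

Yes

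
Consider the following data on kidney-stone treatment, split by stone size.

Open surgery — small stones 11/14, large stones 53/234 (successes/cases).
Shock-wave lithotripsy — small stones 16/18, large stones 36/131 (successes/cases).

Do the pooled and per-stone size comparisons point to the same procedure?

Yes

Small stones: open surgery 11/14 = 78.6%, shock-wave lithotripsy 16/18 = 88.9% → shock-wave lithotripsy
Large stones: open surgery 53/234 = 22.6%, shock-wave lithotripsy 36/131 = 27.5% → shock-wave lithotripsy
Overall: open surgery 64/248 = 25.8%, shock-wave lithotripsy 52/149 = 34.9% → shock-wave lithotripsy
Shock-wave lithotripsy wins overall and in every stone group — no reversal.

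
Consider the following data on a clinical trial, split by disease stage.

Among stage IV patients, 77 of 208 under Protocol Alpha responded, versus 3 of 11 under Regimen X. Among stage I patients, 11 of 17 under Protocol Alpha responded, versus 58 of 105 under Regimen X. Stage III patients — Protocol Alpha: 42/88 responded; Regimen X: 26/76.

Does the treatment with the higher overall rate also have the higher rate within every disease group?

No

Stage IV: Protocol Alpha 77/208 = 37.0%, Regimen X 3/11 = 27.3% → Protocol Alpha
Stage I: Protocol Alpha 11/17 = 64.7%, Regimen X 58/105 = 55.2% → Protocol Alpha
Stage III: Protocol Alpha 42/88 = 47.7%, Regimen X 26/76 = 34.2% → Protocol Alpha
Overall: Protocol Alpha 130/313 = 41.5%, Regimen X 87/192 = 45.3% → Regimen X
Protocol Alpha wins each disease group but Regimen X wins overall — the comparison reverses. Protocol Alpha's patients skew toward stage IV, which has a lower base rate.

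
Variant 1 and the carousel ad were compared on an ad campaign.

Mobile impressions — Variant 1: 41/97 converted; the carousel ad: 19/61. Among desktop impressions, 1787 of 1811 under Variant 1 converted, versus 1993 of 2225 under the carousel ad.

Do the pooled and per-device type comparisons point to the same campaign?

Yes

Mobile: Variant 1 41/97 = 42.3%, the carousel ad 19/61 = 31.1% → Variant 1
Desktop: Variant 1 1787/1811 = 98.7%, the carousel ad 1993/2225 = 89.6% → Variant 1
Overall: Variant 1 1828/1908 = 95.8%, the carousel ad 2012/2286 = 88.0% → Variant 1
Variant 1 wins overall and in every device group — no reversal.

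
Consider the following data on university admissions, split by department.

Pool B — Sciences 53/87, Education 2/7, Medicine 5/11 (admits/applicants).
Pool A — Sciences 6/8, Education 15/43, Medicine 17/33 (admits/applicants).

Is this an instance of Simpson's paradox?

Sciences: Pool B 53/87 = 60.9%, Pool A 6/8 = 75.0% → Pool A
Education: Pool B 2/7 = 28.6%, Pool A 15/43 = 34.9% → Pool A
Medicine: Pool B 5/11 = 45.5%, Pool A 17/33 = 51.5% → Pool A
Overall: Pool B 60/105 = 57.1%, Pool A 38/84 = 45.2% → Pool B
Pool A wins each department group but Pool B wins overall — the comparison reverses. Pool A's applicants skew toward Education, which has a lower base rate.

Yes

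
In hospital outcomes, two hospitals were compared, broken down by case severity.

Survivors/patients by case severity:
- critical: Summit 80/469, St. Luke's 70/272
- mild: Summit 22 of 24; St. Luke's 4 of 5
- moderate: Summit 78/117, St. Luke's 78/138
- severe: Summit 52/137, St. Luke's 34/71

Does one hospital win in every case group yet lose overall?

No

Critical: Summit 80/469 = 17.1%, St. Luke's 70/272 = 25.7% → St. Luke's
Mild: Summit 22/24 = 91.7%, St. Luke's 4/5 = 80.0% → Summit
Moderate: Summit 78/117 = 66.7%, St. Luke's 78/138 = 56.5% → Summit
Severe: Summit 52/137 = 38.0%, St. Luke's 34/71 = 47.9% → St. Luke's
Overall: Summit 232/747 = 31.1%, St. Luke's 186/486 = 38.3% → St. Luke's
Neither sweeps: Summit wins 2 of 4 groups, St. Luke's wins 2. St. Luke's wins overall but not every group — no Simpson reversal.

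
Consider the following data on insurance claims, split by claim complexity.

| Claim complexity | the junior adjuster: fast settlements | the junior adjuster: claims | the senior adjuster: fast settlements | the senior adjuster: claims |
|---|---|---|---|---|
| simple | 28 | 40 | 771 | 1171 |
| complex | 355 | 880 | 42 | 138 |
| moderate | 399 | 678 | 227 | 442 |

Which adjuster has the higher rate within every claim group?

Simple: the junior adjuster 28/40 = 70.0%, the senior adjuster 771/1171 = 65.8% → the junior adjuster
Complex: the junior adjuster 355/880 = 40.3%, the senior adjuster 42/138 = 30.4% → the junior adjuster
Moderate: the junior adjuster 399/678 = 58.8%, the senior adjuster 227/442 = 51.4% → the junior adjuster
The junior adjuster has the higher rate in all 3 groups.

the junior adjuster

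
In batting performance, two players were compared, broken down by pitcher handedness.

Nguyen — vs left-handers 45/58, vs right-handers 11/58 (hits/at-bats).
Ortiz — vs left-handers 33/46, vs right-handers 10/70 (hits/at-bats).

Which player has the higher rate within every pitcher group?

Vs left-handers: Nguyen 45/58 = 77.6%, Ortiz 33/46 = 71.7% → Nguyen
Vs right-handers: Nguyen 11/58 = 19.0%, Ortiz 10/70 = 14.3% → Nguyen
Nguyen has the higher rate in both groups.

Nguyen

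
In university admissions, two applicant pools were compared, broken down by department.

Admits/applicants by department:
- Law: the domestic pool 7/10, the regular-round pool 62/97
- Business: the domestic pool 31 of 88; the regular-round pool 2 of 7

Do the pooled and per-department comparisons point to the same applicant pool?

No

Law: the domestic pool 7/10 = 70.0%, the regular-round pool 62/97 = 63.9% → the domestic pool
Business: the domestic pool 31/88 = 35.2%, the regular-round pool 2/7 = 28.6% → the domestic pool
Overall: the domestic pool 38/98 = 38.8%, the regular-round pool 64/104 = 61.5% → the regular-round pool
The domestic pool wins each department group but the regular-round pool wins overall — the comparison reverses. The domestic pool's applicants skew toward Business, which has a lower base rate.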